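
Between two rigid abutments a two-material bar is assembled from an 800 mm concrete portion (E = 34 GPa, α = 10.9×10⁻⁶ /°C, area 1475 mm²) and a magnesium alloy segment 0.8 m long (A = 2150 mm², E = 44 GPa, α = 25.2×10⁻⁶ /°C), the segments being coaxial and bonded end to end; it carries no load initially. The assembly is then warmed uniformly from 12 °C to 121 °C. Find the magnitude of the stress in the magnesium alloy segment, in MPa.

σ ≈ 60 MPa (compressive)

Free thermal expansion of the whole bar: Σ αᵢΔT Lᵢ = 10.9×10⁻⁶×109×800 + 25.2×10⁻⁶×109×800 = 3.148 mm.
The walls prevent any net length change, so an axial force P (same in every segment) develops. Compatibility: P · Σ Lᵢ/(AᵢEᵢ) = δ_free.
The series flexibility is Σ Lᵢ/(AᵢEᵢ) = 800/(1475×34×10³) + 800/(2150×44×10³) = 2.441×10⁻⁵ mm/N.
P = 3.148 / 2.441×10⁻⁵ = 129000 N = 129 kN, compressive.
σ_{magnesium alloy} = P / A = 129000 / 2150 = 59.98 MPa.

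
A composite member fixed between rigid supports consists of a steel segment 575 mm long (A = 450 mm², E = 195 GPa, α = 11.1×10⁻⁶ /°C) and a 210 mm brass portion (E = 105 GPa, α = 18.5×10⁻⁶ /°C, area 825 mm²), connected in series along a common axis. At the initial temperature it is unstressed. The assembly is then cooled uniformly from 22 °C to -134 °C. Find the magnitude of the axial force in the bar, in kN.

P ≈ 178 kN (tensile)

If the supports were absent, the total length change would be Σ αᵢΔT Lᵢ = 11.1×10⁻⁶×156×575 + 18.5×10⁻⁶×156×210 = 1.602 mm.
Since the ends are fixed, an axial force P builds up, equal in every segment, with P · Σ Lᵢ/(AᵢEᵢ) = δ_free.
The series flexibility is Σ Lᵢ/(AᵢEᵢ) = 575/(450×195×10³) + 210/(825×105×10³) = 8.977×10⁻⁶ mm/N.
Hence P = δ_free / Σ(L/AE) = 1.602/8.977×10⁻⁶ = 178.4 kN (tensile).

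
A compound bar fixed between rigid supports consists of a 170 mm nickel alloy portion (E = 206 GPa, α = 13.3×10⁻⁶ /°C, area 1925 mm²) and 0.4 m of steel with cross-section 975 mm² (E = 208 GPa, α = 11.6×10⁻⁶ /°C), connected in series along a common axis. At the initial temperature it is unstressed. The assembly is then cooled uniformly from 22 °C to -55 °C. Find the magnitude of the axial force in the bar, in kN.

P ≈ 221 kN (tensile)

If the supports were absent, the total length change would be Σ αᵢΔT Lᵢ = 13.3×10⁻⁶×77×170 + 11.6×10⁻⁶×77×400 = 0.5314 mm.
Since the ends are fixed, an axial force P builds up, equal in every segment, with P · Σ Lᵢ/(AᵢEᵢ) = δ_free.
Σ Lᵢ/(AᵢEᵢ) = 170/(1925×206×10³) + 400/(975×208×10³) = 2.401×10⁻⁶ mm/N.
P = 0.5314 / 2.401×10⁻⁶ = 221300 N = 221.3 kN, tensile.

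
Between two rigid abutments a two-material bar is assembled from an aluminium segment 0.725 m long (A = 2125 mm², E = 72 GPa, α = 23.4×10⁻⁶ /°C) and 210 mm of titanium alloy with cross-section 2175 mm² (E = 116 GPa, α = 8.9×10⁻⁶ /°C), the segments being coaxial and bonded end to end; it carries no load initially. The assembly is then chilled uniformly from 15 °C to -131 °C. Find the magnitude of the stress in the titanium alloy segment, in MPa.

Free thermal contraction of the whole bar: Σ αᵢΔT Lᵢ = 23.4×10⁻⁶×146×725 + 8.9×10⁻⁶×146×210 = 2.75 mm.
The rigid supports impose zero overall length change; the single axial force P common to all segments must satisfy P Σ Lᵢ/(AᵢEᵢ) = δ_free.
Σ Lᵢ/(AᵢEᵢ) = 725/(2125×72×10³) + 210/(2175×116×10³) = 5.571×10⁻⁶ mm/N.
Hence P = δ_free / Σ(L/AE) = 2.75/5.571×10⁻⁶ = 493.6 kN (tensile).
σ_{titanium alloy} = P / A = 493600 / 2175 = 226.9 MPa.

σ ≈ 227 MPa (tensile)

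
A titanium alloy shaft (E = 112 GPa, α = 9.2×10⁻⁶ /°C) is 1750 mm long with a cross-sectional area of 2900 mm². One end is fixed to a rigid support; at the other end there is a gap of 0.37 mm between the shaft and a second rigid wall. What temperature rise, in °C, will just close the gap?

ΔT ≈ 23 °C

The gap closes when αΔT L = 0.37 mm, since the shaft is still unstressed at that instant.
So ΔT = g/(αL) = 0.37/(9.2×10⁻⁶ × 1750) = 22.98 °C.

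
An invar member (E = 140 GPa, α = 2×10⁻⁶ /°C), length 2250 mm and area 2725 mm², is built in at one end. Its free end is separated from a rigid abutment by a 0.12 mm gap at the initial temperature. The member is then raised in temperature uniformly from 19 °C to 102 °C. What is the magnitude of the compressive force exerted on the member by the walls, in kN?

Free thermal elongation = αΔT L = 2×10⁻⁶ × 83 × 2250 = 0.3735 mm.
The gap closes (δ_free > 0.12 mm) and the wall then resists a further 0.3735 − 0.12 = 0.2535 mm of expansion.
Compatibility: PL/(AE) = 0.2535 mm, so σ = P/A = E × (0.2535/2250) = 15.77 MPa.
P = σA = 15.77 × 2725 = 42.98 kN.

P ≈ 43 kN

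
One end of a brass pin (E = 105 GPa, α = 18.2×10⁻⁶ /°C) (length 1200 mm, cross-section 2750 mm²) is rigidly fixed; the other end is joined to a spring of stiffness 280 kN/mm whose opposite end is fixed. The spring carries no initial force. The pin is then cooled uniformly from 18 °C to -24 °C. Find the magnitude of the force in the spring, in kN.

P ≈ 119 kN

Free thermal contraction: δ_free = αΔT L = 18.2×10⁻⁶ × 42 × 1200 = 0.9173 mm.
Let P be the tensile force in the spring. The pin extends elastically by PL/(AE) and the spring stretches by P/k; together these equal δ_free.
P [ L/(AE) + 1/k ] = δ_free → P [ 1200/(2750×105×10³) + 1/(280×10³) ] = 0.9173.
P = 0.9173 / 7.727×10⁻⁶ = 118700 N.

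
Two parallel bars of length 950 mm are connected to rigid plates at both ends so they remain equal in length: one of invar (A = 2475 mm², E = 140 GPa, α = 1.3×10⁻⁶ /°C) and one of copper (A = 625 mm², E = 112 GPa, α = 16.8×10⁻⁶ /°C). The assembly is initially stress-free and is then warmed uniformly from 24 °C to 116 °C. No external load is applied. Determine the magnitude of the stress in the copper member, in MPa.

σ ≈ 133 MPa (compressive)

The copper has the larger α, so on heating it would change length more than the invar if both were free. The rigid plates force a common final length, so the copper is put into compression and the invar into tension, with equal and opposite forces P (no external load).
Compatibility of the two members (thermal + elastic change equal): (α₁ − α₂)ΔT = P·[1/(A₁E₁) + 1/(A₂E₂)].
|α₁ − α₂|·ΔT = 15.5×10⁻⁶ × 92 = 0.001426.
1/(A₁E₁) + 1/(A₂E₂) = 1/(2475×140×10³) + 1/(625×112×10³) = 1.717×10⁻⁸ N⁻¹.
So P = 0.001426 / 1.717×10⁻⁸ = 83.04 kN.
σ_{copper} = P/A₂ = 83040/625 = 132.9 MPa, compressive.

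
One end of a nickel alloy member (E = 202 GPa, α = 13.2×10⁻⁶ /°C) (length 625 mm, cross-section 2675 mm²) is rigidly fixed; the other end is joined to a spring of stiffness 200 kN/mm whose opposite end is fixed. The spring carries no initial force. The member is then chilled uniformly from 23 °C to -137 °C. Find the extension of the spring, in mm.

If the spring were absent the member would shorten by αΔT L = 13.2×10⁻⁶ × 160 × 625 = 1.32 mm.
With a force P in the spring, the elastic change of the member is PL/(AE) and that of the spring is P/k; compatibility requires their sum to equal δ_free.
So P = δ_free / [L/(AE) + 1/k] = 1.32 / [ 625/(2675×202×10³) + 1/(200×10³) ].
P = 1.32 / 6.157×10⁻⁶ = 214400 N.
Spring extension = P/k = 214400/(200×10³) = 1.072 mm.

δ ≈ 1.07 mm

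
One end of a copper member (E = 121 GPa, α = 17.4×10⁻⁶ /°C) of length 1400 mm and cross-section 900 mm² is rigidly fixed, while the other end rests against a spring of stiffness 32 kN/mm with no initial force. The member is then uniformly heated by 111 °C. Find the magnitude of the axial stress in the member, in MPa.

σ ≈ 68.1 MPa (compressive)

If the spring were absent the member would lengthen by αΔT L = 17.4×10⁻⁶ × 111 × 1400 = 2.704 mm.
Let P be the compressive force at the spring. The member shortens elastically by PL/(AE) and the spring compresses by P/k; together these equal δ_free.
So P = δ_free / [L/(AE) + 1/k] = 2.704 / [ 1400/(900×121×10³) + 1/(32×10³) ].
P = 2.704 / 4.411×10⁻⁵ = 61310 N.
σ = P/A = 61310/900 = 68.12 MPa.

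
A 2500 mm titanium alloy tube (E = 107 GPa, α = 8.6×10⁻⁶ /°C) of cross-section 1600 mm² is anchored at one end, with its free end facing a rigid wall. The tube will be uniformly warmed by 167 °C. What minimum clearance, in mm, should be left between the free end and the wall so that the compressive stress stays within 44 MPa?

With no wall the tube would lengthen by αΔT L = 8.6×10⁻⁶ × 167 × 2500 = 3.59 mm.
At the allowable stress the elastic shortening the wall may impose is σL/E = 44 × 2500 / (107×10³) = 1.028 mm.
So the gap has to take up the difference, g_min = δ_free − σL/E = 3.59 − 1.028 = 2.562 mm.

g ≈ 2.56 mm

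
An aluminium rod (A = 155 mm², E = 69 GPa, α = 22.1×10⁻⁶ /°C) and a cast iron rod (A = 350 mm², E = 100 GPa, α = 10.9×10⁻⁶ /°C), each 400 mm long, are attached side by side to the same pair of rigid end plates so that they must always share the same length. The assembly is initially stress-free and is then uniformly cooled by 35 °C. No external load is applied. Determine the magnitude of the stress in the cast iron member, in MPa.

σ ≈ 9.17 MPa (compressive)

Both members must finish at the same length. With the larger α, the aluminium tends to over-contract; the plates restrain it, putting the aluminium in tension and the cast iron in compression. With no external load the two internal forces are equal and opposite, magnitude P.
Setting the final lengths equal and cancelling L: (α₁ − α₂)ΔT = P/(A₁E₁) + P/(A₂E₂).
|α₁ − α₂|·ΔT = 11.2×10⁻⁶ × 35 = 0.000392.
1/(A₁E₁) + 1/(A₂E₂) = 1/(155×69×10³) + 1/(350×100×10³) = 1.221×10⁻⁷ N⁻¹.
P = 0.000392 / 1.221×10⁻⁷ = 3211 N = 3.211 kN.
σ_{cast iron} = P/A₂ = 3211/350 = 9.175 MPa, compressive.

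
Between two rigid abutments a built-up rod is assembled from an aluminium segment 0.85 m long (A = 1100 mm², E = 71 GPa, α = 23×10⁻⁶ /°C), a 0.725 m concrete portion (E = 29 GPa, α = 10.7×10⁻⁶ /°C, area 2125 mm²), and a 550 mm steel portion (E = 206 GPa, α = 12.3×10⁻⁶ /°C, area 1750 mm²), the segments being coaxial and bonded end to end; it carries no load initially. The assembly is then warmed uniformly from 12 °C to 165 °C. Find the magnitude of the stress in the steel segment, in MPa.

σ ≈ 123 MPa (compressive)

With the walls removed the bar would change length by δ_free = Σ αᵢΔT Lᵢ = 23×10⁻⁶×153×850 + 10.7×10⁻⁶×153×725 + 12.3×10⁻⁶×153×550 = 5.213 mm.
The rigid supports impose zero overall length change; the single axial force P common to all segments must satisfy P Σ Lᵢ/(AᵢEᵢ) = δ_free.
The series flexibility is Σ Lᵢ/(AᵢEᵢ) = 850/(1100×71×10³) + 725/(2125×29×10³) + 550/(1750×206×10³) = 2.417×10⁻⁵ mm/N.
Hence P = δ_free / Σ(L/AE) = 5.213/2.417×10⁻⁵ = 215.7 kN (compressive).
σ_{steel} = P / A = 215700 / 1750 = 123.2 MPa.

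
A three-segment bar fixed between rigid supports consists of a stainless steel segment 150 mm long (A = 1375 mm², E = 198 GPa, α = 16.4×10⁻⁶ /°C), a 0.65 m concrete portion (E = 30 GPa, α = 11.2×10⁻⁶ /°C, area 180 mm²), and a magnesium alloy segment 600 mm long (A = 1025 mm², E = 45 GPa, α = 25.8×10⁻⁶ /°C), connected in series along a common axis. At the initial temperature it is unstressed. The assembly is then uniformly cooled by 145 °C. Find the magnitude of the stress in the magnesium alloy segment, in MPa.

If the supports were absent, the total length change would be Σ αᵢΔT Lᵢ = 16.4×10⁻⁶×145×150 + 11.2×10⁻⁶×145×650 + 25.8×10⁻⁶×145×600 = 3.657 mm.
Since the ends are fixed, an axial force P builds up, equal in every segment, with P · Σ Lᵢ/(AᵢEᵢ) = δ_free.
Σ Lᵢ/(AᵢEᵢ) = 150/(1375×198×10³) + 650/(180×30×10³) + 600/(1025×45×10³) = 0.0001339 mm/N.
Hence P = δ_free / Σ(L/AE) = 3.657/0.0001339 = 27.3 kN (tensile).
σ_{magnesium alloy} = P / A = 27300 / 1025 = 26.64 MPa.

σ ≈ 26.6 MPa (tensile)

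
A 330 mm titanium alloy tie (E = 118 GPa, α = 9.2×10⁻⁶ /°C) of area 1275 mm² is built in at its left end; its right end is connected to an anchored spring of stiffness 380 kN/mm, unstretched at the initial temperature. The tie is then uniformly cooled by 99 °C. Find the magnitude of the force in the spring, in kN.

P ≈ 62.3 kN

Free thermal contraction: δ_free = αΔT L = 9.2×10⁻⁶ × 99 × 330 = 0.3006 mm.
Let P be the tensile force in the spring. The tie extends elastically by PL/(AE) and the spring stretches by P/k; together these equal δ_free.
So P = δ_free / [L/(AE) + 1/k] = 0.3006 / [ 330/(1275×118×10³) + 1/(380×10³) ].
P = 0.3006 / 4.825×10⁻⁶ = 62290 N.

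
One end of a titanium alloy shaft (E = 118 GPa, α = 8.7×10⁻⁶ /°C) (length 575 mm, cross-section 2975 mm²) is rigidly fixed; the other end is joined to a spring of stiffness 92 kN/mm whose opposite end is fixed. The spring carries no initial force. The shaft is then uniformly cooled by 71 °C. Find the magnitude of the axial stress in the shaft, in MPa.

Free thermal contraction: δ_free = αΔT L = 8.7×10⁻⁶ × 71 × 575 = 0.3552 mm.
Let P be the tensile force in the spring. The shaft extends elastically by PL/(AE) and the spring stretches by P/k; together these equal δ_free.
So P = δ_free / [L/(AE) + 1/k] = 0.3552 / [ 575/(2975×118×10³) + 1/(92×10³) ].
P = 0.3552 / 1.251×10⁻⁵ = 28400 N.
σ = P/A = 28400/2975 = 9.545 MPa.

σ ≈ 9.55 MPa (tensile)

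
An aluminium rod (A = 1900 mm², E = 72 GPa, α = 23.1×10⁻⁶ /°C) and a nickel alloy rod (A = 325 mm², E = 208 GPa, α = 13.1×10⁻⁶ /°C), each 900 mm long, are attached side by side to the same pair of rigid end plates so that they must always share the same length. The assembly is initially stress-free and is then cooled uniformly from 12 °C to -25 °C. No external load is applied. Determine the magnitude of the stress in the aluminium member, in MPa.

Equilibrium of a rigid end plate with no external load gives equal and opposite internal forces ±P in the two members. Since α_{aluminium} > α_{nickel alloy}, cooling drives the aluminium into tension and the nickel alloy into compression.
Setting the final lengths equal and cancelling L: (α₁ − α₂)ΔT = P/(A₁E₁) + P/(A₂E₂).
|α₁ − α₂|·ΔT = 10×10⁻⁶ × 37 = 0.00037.
1/(A₁E₁) + 1/(A₂E₂) = 1/(1900×72×10³) + 1/(325×208×10³) = 2.21×10⁻⁸ N⁻¹.
P = 0.00037 / 2.21×10⁻⁸ = 16740 N = 16.74 kN.
σ_{aluminium} = P/A₁ = 16740/1900 = 8.81 MPa, tensile.

σ ≈ 8.81 MPa (tensile)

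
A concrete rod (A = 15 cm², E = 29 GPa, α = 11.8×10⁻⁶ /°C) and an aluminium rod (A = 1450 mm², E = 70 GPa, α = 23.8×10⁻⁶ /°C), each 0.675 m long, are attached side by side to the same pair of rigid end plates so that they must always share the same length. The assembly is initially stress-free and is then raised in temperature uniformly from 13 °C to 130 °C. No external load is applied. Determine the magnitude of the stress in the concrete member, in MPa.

σ ≈ 28.5 MPa (tensile)

The aluminium has the larger α, so on heating it would change length more than the concrete if both were free. The rigid plates force a common final length, so the aluminium is put into compression and the concrete into tension, with equal and opposite forces P (no external load).
Equating the net (thermal + elastic) strains gives |α₁ − α₂|·ΔT = P·[1/(A₁E₁) + 1/(A₂E₂)].
|α₁ − α₂|·ΔT = 12×10⁻⁶ × 117 = 0.001404.
1/(A₁E₁) + 1/(A₂E₂) = 1/(1500×29×10³) + 1/(1450×70×10³) = 3.284×10⁻⁸ N⁻¹.
P = 0.001404 / 3.284×10⁻⁸ = 42750 N = 42.75 kN.
σ_{concrete} = P/A₁ = 42750/1500 = 28.5 MPa, tensile.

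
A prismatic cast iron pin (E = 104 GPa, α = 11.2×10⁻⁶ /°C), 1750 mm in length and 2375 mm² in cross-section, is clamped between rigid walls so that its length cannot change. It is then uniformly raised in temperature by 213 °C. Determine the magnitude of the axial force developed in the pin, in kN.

P ≈ 589 kN (compressive)

The ends cannot move, so σ = EαΔT = 104×10³ × 11.2×10⁻⁶ × 213 = 248.1 MPa.
P = AEαΔT = 2375 × 104×10³ × 11.2×10⁻⁶ × 213 = 589.2 kN (compressive).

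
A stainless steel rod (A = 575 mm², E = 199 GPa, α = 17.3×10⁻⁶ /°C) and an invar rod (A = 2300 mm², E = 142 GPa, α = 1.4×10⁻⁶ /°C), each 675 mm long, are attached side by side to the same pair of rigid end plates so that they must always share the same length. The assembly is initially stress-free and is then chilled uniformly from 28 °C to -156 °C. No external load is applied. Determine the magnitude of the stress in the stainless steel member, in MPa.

Equilibrium of a rigid end plate with no external load gives equal and opposite internal forces ±P in the two members. Since α_{stainless steel} > α_{invar}, cooling drives the stainless steel into tension and the invar into compression.
Compatibility of the two members (thermal + elastic change equal): (α₁ − α₂)ΔT = P·[1/(A₁E₁) + 1/(A₂E₂)].
|α₁ − α₂|·ΔT = 15.9×10⁻⁶ × 184 = 0.002926.
1/(A₁E₁) + 1/(A₂E₂) = 1/(575×199×10³) + 1/(2300×142×10³) = 1.18×10⁻⁸ N⁻¹.
So P = 0.002926 / 1.18×10⁻⁸ = 247.9 kN.
σ_{stainless steel} = P/A₁ = 247900/575 = 431.1 MPa, tensile.

σ ≈ 431 MPa (tensile)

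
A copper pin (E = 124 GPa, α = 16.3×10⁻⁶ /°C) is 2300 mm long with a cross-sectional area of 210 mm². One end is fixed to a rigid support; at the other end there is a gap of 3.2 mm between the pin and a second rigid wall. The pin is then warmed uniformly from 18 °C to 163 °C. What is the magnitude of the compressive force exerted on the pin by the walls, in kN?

Unrestrained expansion: δ_free = αΔT L = 16.3×10⁻⁶ × 145 × 2300 = 5.436 mm.
The gap closes (δ_free > 3.2 mm) and the wall then resists a further 5.436 − 3.2 = 2.236 mm of expansion.
So σ = E(δ_free − g)/L = 124×10³ × 2.236/2300 = 120.6 MPa.
P = σA = 120.6 × 210 = 25.32 kN.

P ≈ 25.3 kN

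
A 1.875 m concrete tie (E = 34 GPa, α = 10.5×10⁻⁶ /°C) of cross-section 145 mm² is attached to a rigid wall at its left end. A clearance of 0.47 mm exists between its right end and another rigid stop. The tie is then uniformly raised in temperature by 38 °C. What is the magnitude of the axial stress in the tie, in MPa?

σ ≈ 5.04 MPa (compressive)

If the wall were absent the tie would grow by αΔT L = 10.5×10⁻⁶ × 38 × 1875 = 0.7481 mm.
The gap closes (δ_free > 0.47 mm) and the wall then resists a further 0.7481 − 0.47 = 0.2781 mm of expansion.
So σ = E(δ_free − g)/L = 34×10³ × 0.2781/1875 = 5.043 MPa.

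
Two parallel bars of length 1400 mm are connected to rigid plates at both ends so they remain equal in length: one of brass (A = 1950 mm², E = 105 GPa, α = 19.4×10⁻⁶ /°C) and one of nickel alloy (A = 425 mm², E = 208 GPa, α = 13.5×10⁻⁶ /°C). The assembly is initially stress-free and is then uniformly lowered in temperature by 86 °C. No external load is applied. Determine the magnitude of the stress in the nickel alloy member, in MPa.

σ ≈ 73.7 MPa (compressive)

Equilibrium of a rigid end plate with no external load gives equal and opposite internal forces ±P in the two members. Since α_{brass} > α_{nickel alloy}, cooling drives the brass into tension and the nickel alloy into compression.
Compatibility of the two members (thermal + elastic change equal): (α₁ − α₂)ΔT = P·[1/(A₁E₁) + 1/(A₂E₂)].
|α₁ − α₂|·ΔT = 5.9×10⁻⁶ × 86 = 0.0005074.
1/(A₁E₁) + 1/(A₂E₂) = 1/(1950×105×10³) + 1/(425×208×10³) = 1.62×10⁻⁸ N⁻¹.
So P = 0.0005074 / 1.62×10⁻⁸ = 31.33 kN.
σ_{nickel alloy} = P/A₂ = 31330/425 = 73.71 MPa, compressive.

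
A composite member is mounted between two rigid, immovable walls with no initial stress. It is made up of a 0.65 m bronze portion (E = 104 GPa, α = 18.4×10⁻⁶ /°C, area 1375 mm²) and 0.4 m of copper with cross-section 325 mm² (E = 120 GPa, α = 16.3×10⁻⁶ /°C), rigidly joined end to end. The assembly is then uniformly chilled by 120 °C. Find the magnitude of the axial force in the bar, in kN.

Free thermal contraction of the whole bar: Σ αᵢΔT Lᵢ = 18.4×10⁻⁶×120×650 + 16.3×10⁻⁶×120×400 = 2.218 mm.
The rigid supports impose zero overall length change; the single axial force P common to all segments must satisfy P Σ Lᵢ/(AᵢEᵢ) = δ_free.
The series flexibility is Σ Lᵢ/(AᵢEᵢ) = 650/(1375×104×10³) + 400/(325×120×10³) = 1.48×10⁻⁵ mm/N.
So P = 2.218 / 1.48×10⁻⁵ = 149.8 kN, tensile.

P ≈ 150 kN (tensile)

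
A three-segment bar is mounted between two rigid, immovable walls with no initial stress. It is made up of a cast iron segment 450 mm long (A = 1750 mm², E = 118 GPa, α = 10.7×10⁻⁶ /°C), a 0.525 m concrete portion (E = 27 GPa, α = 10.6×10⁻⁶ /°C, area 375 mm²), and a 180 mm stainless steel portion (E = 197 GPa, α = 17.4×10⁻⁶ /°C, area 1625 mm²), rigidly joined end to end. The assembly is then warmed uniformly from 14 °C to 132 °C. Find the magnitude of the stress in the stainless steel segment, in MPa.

σ ≈ 18 MPa (compressive)

With the walls removed the bar would change length by δ_free = Σ αᵢΔT Lᵢ = 10.7×10⁻⁶×118×450 + 10.6×10⁻⁶×118×525 + 17.4×10⁻⁶×118×180 = 1.594 mm.
The walls prevent any net length change, so an axial force P (same in every segment) develops. Compatibility: P · Σ Lᵢ/(AᵢEᵢ) = δ_free.
The series flexibility is Σ Lᵢ/(AᵢEᵢ) = 450/(1750×118×10³) + 525/(375×27×10³) + 180/(1625×197×10³) = 5.459×10⁻⁵ mm/N.
Hence P = δ_free / Σ(L/AE) = 1.594/5.459×10⁻⁵ = 29.21 kN (compressive).
σ_{stainless steel} = P / A = 29210 / 1625 = 17.97 MPa.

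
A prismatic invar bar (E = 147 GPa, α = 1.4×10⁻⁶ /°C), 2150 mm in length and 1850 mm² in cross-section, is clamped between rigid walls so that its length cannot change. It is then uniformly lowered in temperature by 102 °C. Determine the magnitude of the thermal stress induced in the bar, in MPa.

Because both ends are immovable the net strain is zero, and the suppressed thermal strain is αΔT = 1.4×10⁻⁶ × 102 = 142.8×10⁻⁶.
The stress required to suppress this strain is σ = Eε = 147×10³ × 142.8×10⁻⁶ = 20.99 MPa, tensile since the bar is trying to contract.

σ ≈ 21 MPa (tensile)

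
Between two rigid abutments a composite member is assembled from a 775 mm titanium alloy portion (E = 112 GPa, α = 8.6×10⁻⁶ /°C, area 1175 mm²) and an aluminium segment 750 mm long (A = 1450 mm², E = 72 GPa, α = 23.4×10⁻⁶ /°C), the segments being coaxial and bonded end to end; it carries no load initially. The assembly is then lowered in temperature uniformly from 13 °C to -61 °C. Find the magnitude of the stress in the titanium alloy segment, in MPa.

Free thermal contraction of the whole bar: Σ αᵢΔT Lᵢ = 8.6×10⁻⁶×74×775 + 23.4×10⁻⁶×74×750 = 1.792 mm.
Since the ends are fixed, an axial force P builds up, equal in every segment, with P · Σ Lᵢ/(AᵢEᵢ) = δ_free.
Σ Lᵢ/(AᵢEᵢ) = 775/(1175×112×10³) + 750/(1450×72×10³) = 1.307×10⁻⁵ mm/N.
So P = 1.792 / 1.307×10⁻⁵ = 137.1 kN, tensile.
σ_{titanium alloy} = P / A = 137100 / 1175 = 116.7 MPa.

σ ≈ 117 MPa (tensile)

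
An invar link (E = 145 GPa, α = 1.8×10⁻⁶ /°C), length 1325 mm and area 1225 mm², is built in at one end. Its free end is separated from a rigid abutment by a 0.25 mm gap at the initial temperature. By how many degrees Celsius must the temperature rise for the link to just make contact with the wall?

Contact occurs when the free expansion equals the gap: αΔT L = 0.25 mm.
So ΔT = g/(αL) = 0.25/(1.8×10⁻⁶ × 1325) = 104.8 °C.

ΔT ≈ 105 °C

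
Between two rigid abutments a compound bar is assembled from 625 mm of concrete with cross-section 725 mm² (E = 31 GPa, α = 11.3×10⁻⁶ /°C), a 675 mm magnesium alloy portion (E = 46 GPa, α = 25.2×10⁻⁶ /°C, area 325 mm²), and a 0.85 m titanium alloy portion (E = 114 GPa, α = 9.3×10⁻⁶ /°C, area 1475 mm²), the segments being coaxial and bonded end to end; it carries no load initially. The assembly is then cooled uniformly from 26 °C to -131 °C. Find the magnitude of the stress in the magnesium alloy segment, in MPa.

If the supports were absent, the total length change would be Σ αᵢΔT Lᵢ = 11.3×10⁻⁶×157×625 + 25.2×10⁻⁶×157×675 + 9.3×10⁻⁶×157×850 = 5.02 mm.
The walls prevent any net length change, so an axial force P (same in every segment) develops. Compatibility: P · Σ Lᵢ/(AᵢEᵢ) = δ_free.
Σ Lᵢ/(AᵢEᵢ) = 625/(725×31×10³) + 675/(325×46×10³) + 850/(1475×114×10³) = 7.801×10⁻⁵ mm/N.
P = 5.02 / 7.801×10⁻⁵ = 64350 N = 64.35 kN, tensile.
σ_{magnesium alloy} = P / A = 64350 / 325 = 198 MPa.

σ ≈ 198 MPa (tensile)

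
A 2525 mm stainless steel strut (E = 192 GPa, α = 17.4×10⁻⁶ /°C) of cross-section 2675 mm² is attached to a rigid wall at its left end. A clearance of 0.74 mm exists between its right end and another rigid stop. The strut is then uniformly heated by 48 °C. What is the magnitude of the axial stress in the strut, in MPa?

σ ≈ 104 MPa (compressive)

Unrestrained expansion: δ_free = αΔT L = 17.4×10⁻⁶ × 48 × 2525 = 2.109 mm.
After closing the 0.74 mm clearance, 2.109 − 0.74 = 1.369 mm of expansion remains to be suppressed by the wall.
So σ = E(δ_free − g)/L = 192×10³ × 1.369/2525 = 104.1 MPa.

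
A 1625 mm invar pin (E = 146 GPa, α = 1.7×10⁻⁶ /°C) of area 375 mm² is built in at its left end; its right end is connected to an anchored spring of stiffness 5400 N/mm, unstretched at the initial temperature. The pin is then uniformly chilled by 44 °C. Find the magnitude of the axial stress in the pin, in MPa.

σ ≈ 1.51 MPa (tensile)

The unrestrained thermal change is αΔT L = 1.7×10⁻⁶ × 44 × 1625 = 0.1215 mm.
With a force P in the spring, the elastic change of the pin is PL/(AE) and that of the spring is P/k; compatibility requires their sum to equal δ_free.
P [ L/(AE) + 1/k ] = δ_free → P [ 1625/(375×146×10³) + 1/(5400) ] = 0.1215.
P = 0.1215 / 0.0002149 = 565.7 N.
σ = P/A = 565.7/375 = 1.509 MPa.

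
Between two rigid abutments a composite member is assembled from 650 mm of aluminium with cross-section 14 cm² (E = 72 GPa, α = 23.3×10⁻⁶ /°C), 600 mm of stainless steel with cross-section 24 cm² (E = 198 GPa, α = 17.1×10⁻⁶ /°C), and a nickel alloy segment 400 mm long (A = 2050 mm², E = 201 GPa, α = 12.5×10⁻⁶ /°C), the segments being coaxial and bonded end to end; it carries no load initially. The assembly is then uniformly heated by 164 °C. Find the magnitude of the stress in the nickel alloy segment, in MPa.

σ ≈ 280 MPa (compressive)

With the walls removed the bar would change length by δ_free = Σ αᵢΔT Lᵢ = 23.3×10⁻⁶×164×650 + 17.1×10⁻⁶×164×600 + 12.5×10⁻⁶×164×400 = 4.986 mm.
The walls prevent any net length change, so an axial force P (same in every segment) develops. Compatibility: P · Σ Lᵢ/(AᵢEᵢ) = δ_free.
Σ Lᵢ/(AᵢEᵢ) = 650/(1400×72×10³) + 600/(2400×198×10³) + 400/(2050×201×10³) = 8.682×10⁻⁶ mm/N.
Hence P = δ_free / Σ(L/AE) = 4.986/8.682×10⁻⁶ = 574.4 kN (compressive).
σ_{nickel alloy} = P / A = 574400 / 2050 = 280.2 MPa.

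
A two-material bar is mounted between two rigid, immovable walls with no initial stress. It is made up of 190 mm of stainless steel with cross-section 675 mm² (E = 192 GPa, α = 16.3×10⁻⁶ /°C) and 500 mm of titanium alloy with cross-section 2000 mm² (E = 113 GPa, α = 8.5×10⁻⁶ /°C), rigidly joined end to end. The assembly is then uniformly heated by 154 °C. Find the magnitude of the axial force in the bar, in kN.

Free thermal expansion of the whole bar: Σ αᵢΔT Lᵢ = 16.3×10⁻⁶×154×190 + 8.5×10⁻⁶×154×500 = 1.131 mm.
The rigid supports impose zero overall length change; the single axial force P common to all segments must satisfy P Σ Lᵢ/(AᵢEᵢ) = δ_free.
Σ Lᵢ/(AᵢEᵢ) = 190/(675×192×10³) + 500/(2000×113×10³) = 3.678×10⁻⁶ mm/N.
Hence P = δ_free / Σ(L/AE) = 1.131/3.678×10⁻⁶ = 307.6 kN (compressive).

P ≈ 308 kN (compressive)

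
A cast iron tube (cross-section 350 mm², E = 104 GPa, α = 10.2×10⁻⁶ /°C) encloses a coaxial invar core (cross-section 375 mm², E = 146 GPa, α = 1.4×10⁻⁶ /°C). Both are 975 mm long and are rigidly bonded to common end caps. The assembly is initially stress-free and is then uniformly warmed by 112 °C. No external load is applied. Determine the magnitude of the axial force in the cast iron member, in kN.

Equilibrium of a rigid end plate with no external load gives equal and opposite internal forces ±P in the two members. Since α_{cast iron} > α_{invar}, heating drives the cast iron into compression and the invar into tension.
Equating the net (thermal + elastic) strains gives |α₁ − α₂|·ΔT = P·[1/(A₁E₁) + 1/(A₂E₂)].
|α₁ − α₂|·ΔT = 8.8×10⁻⁶ × 112 = 0.0009856.
1/(A₁E₁) + 1/(A₂E₂) = 1/(350×104×10³) + 1/(375×146×10³) = 4.574×10⁻⁸ N⁻¹.
So P = 0.0009856 / 4.574×10⁻⁸ = 21.55 kN.

P ≈ 21.5 kN (compressive in the cast iron)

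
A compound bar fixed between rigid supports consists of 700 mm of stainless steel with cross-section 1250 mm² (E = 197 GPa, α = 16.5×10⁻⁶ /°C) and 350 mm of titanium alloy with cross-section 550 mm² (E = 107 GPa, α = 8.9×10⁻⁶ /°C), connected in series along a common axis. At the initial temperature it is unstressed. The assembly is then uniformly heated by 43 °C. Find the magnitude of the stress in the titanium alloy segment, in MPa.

σ ≈ 130 MPa (compressive)

With the walls removed the bar would change length by δ_free = Σ αᵢΔT Lᵢ = 16.5×10⁻⁶×43×700 + 8.9×10⁻⁶×43×350 = 0.6306 mm.
The rigid supports impose zero overall length change; the single axial force P common to all segments must satisfy P Σ Lᵢ/(AᵢEᵢ) = δ_free.
The series flexibility is Σ Lᵢ/(AᵢEᵢ) = 700/(1250×197×10³) + 350/(550×107×10³) = 8.79×10⁻⁶ mm/N.
So P = 0.6306 / 8.79×10⁻⁶ = 71.74 kN, compressive.
σ_{titanium alloy} = P / A = 71740 / 550 = 130.4 MPa.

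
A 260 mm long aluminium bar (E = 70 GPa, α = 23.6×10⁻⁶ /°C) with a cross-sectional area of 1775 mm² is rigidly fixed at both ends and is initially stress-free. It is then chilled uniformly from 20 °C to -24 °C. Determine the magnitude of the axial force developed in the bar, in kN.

The ends cannot move, so σ = EαΔT = 70×10³ × 23.6×10⁻⁶ × 44 = 72.69 MPa.
Then P = σA = 72.69 × 1775 mm² = 129 kN, tensile.

P ≈ 129 kN (tensile)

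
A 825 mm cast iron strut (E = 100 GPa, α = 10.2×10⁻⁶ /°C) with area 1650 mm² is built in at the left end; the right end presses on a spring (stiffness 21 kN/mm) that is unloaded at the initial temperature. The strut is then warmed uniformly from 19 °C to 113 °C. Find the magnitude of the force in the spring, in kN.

Free thermal expansion: δ_free = αΔT L = 10.2×10⁻⁶ × 94 × 825 = 0.791 mm.
Let P be the compressive force at the spring. The strut shortens elastically by PL/(AE) and the spring compresses by P/k; together these equal δ_free.
So P = δ_free / [L/(AE) + 1/k] = 0.791 / [ 825/(1650×100×10³) + 1/(21×10³) ].
P = 0.791 / 5.262×10⁻⁵ = 15030 N.

P ≈ 15 kN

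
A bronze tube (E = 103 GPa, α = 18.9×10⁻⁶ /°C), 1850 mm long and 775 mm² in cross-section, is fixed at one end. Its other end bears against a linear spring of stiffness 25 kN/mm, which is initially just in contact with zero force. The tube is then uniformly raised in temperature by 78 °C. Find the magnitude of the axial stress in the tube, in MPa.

If the spring were absent the tube would lengthen by αΔT L = 18.9×10⁻⁶ × 78 × 1850 = 2.727 mm.
With a force P in the spring, the elastic change of the tube is PL/(AE) and that of the spring is P/k; compatibility requires their sum to equal δ_free.
So P = δ_free / [L/(AE) + 1/k] = 2.727 / [ 1850/(775×103×10³) + 1/(25×10³) ].
P = 2.727 / 6.318×10⁻⁵ = 43170 N.
σ = P/A = 43170/775 = 55.7 MPa.

σ ≈ 55.7 MPa (compressive)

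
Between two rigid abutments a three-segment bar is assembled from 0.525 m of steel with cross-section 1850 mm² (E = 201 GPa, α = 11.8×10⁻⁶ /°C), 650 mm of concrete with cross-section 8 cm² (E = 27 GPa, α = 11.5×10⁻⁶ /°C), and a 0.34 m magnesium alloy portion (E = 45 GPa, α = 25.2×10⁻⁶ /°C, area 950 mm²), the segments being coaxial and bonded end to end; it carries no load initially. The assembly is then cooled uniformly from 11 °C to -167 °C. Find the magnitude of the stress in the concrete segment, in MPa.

σ ≈ 125 MPa (tensile)

Free thermal contraction of the whole bar: Σ αᵢΔT Lᵢ = 11.8×10⁻⁶×178×525 + 11.5×10⁻⁶×178×650 + 25.2×10⁻⁶×178×340 = 3.958 mm.
The walls prevent any net length change, so an axial force P (same in every segment) develops. Compatibility: P · Σ Lᵢ/(AᵢEᵢ) = δ_free.
Σ Lᵢ/(AᵢEᵢ) = 525/(1850×201×10³) + 650/(800×27×10³) + 340/(950×45×10³) = 3.946×10⁻⁵ mm/N.
So P = 3.958 / 3.946×10⁻⁵ = 100.3 kN, tensile.
σ_{concrete} = P / A = 100300 / 800 = 125.4 MPa.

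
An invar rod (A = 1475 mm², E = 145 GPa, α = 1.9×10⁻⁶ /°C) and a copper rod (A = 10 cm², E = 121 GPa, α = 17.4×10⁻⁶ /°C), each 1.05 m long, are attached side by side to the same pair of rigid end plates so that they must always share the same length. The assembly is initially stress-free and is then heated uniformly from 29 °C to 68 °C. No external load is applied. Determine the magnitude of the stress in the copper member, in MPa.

Equilibrium of a rigid end plate with no external load gives equal and opposite internal forces ±P in the two members. Since α_{copper} > α_{invar}, heating drives the copper into compression and the invar into tension.
Equating the net (thermal + elastic) strains gives |α₁ − α₂|·ΔT = P·[1/(A₁E₁) + 1/(A₂E₂)].
|α₁ − α₂|·ΔT = 15.5×10⁻⁶ × 39 = 0.0006045.
1/(A₁E₁) + 1/(A₂E₂) = 1/(1475×145×10³) + 1/(1000×121×10³) = 1.294×10⁻⁸ N⁻¹.
So P = 0.0006045 / 1.294×10⁻⁸ = 46.72 kN.
σ_{copper} = P/A₂ = 46720/1000 = 46.72 MPa, compressive.

σ ≈ 46.7 MPa (compressive)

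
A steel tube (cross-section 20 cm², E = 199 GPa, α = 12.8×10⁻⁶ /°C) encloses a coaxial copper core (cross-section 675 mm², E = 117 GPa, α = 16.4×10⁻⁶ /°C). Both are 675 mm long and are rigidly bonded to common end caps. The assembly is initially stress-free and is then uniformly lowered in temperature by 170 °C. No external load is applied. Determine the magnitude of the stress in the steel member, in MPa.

σ ≈ 20.2 MPa (compressive)

The copper has the larger α, so on cooling it would change length more than the steel if both were free. The rigid plates force a common final length, so the copper is put into tension and the steel into compression, with equal and opposite forces P (no external load).
Compatibility of the two members (thermal + elastic change equal): (α₁ − α₂)ΔT = P·[1/(A₁E₁) + 1/(A₂E₂)].
|α₁ − α₂|·ΔT = 3.6×10⁻⁶ × 170 = 0.000612.
1/(A₁E₁) + 1/(A₂E₂) = 1/(2000×199×10³) + 1/(675×117×10³) = 1.517×10⁻⁸ N⁻¹.
P = 0.000612 / 1.517×10⁻⁸ = 40330 N = 40.33 kN.
σ_{steel} = P/A₁ = 40330/2000 = 20.17 MPa, compressive.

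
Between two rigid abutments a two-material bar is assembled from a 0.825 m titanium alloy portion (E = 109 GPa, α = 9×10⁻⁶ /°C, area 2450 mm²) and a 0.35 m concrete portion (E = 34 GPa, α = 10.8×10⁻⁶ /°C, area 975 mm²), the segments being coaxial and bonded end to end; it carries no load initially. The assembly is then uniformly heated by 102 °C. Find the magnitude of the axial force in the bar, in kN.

P ≈ 83.7 kN (compressive)

Free thermal expansion of the whole bar: Σ αᵢΔT Lᵢ = 9×10⁻⁶×102×825 + 10.8×10⁻⁶×102×350 = 1.143 mm.
Since the ends are fixed, an axial force P builds up, equal in every segment, with P · Σ Lᵢ/(AᵢEᵢ) = δ_free.
Σ Lᵢ/(AᵢEᵢ) = 825/(2450×109×10³) + 350/(975×34×10³) = 1.365×10⁻⁵ mm/N.
Hence P = δ_free / Σ(L/AE) = 1.143/1.365×10⁻⁵ = 83.75 kN (compressive).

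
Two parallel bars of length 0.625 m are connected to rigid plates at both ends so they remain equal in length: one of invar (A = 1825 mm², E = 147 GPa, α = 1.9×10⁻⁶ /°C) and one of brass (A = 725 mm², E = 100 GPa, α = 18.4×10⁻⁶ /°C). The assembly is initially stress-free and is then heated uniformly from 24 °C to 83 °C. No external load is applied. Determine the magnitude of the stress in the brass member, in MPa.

σ ≈ 76.6 MPa (compressive)

Both members must finish at the same length. With the larger α, the brass tends to over-expand; the plates restrain it, putting the brass in compression and the invar in tension. With no external load the two internal forces are equal and opposite, magnitude P.
Compatibility of the two members (thermal + elastic change equal): (α₁ − α₂)ΔT = P·[1/(A₁E₁) + 1/(A₂E₂)].
|α₁ − α₂|·ΔT = 16.5×10⁻⁶ × 59 = 0.0009735.
1/(A₁E₁) + 1/(A₂E₂) = 1/(1825×147×10³) + 1/(725×100×10³) = 1.752×10⁻⁸ N⁻¹.
P = 0.0009735 / 1.752×10⁻⁸ = 55560 N = 55.56 kN.
σ_{brass} = P/A₂ = 55560/725 = 76.64 MPa, compressive.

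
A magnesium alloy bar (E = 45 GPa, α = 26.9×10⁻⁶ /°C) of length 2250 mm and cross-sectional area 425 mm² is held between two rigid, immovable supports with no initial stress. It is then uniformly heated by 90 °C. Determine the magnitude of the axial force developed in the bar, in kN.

P ≈ 46.3 kN (compressive)

The ends cannot move, so σ = EαΔT = 45×10³ × 26.9×10⁻⁶ × 90 = 108.9 MPa.
P = AEαΔT = 425 × 45×10³ × 26.9×10⁻⁶ × 90 = 46.3 kN (compressive).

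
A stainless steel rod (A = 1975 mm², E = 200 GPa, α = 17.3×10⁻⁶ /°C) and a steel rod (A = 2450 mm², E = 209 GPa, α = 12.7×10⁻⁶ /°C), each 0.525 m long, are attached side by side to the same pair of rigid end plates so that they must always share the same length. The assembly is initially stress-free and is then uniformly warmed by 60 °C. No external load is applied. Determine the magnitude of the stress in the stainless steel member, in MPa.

Both members must finish at the same length. With the larger α, the stainless steel tends to over-expand; the plates restrain it, putting the stainless steel in compression and the steel in tension. With no external load the two internal forces are equal and opposite, magnitude P.
Compatibility of the two members (thermal + elastic change equal): (α₁ − α₂)ΔT = P·[1/(A₁E₁) + 1/(A₂E₂)].
|α₁ − α₂|·ΔT = 4.6×10⁻⁶ × 60 = 0.000276.
1/(A₁E₁) + 1/(A₂E₂) = 1/(1975×200×10³) + 1/(2450×209×10³) = 4.485×10⁻⁹ N⁻¹.
So P = 0.000276 / 4.485×10⁻⁹ = 61.54 kN.
σ_{stainless steel} = P/A₁ = 61540/1975 = 31.16 MPa, compressive.

σ ≈ 31.2 MPa (compressive)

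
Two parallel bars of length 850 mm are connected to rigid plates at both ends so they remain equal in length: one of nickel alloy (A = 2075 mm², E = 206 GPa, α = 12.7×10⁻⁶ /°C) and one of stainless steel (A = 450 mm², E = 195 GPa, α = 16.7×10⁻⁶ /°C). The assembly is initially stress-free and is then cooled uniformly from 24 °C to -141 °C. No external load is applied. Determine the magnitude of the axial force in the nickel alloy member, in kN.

P ≈ 48.1 kN (compressive in the nickel alloy)

Equilibrium of a rigid end plate with no external load gives equal and opposite internal forces ±P in the two members. Since α_{stainless steel} > α_{nickel alloy}, cooling drives the stainless steel into tension and the nickel alloy into compression.
Equating the net (thermal + elastic) strains gives |α₁ − α₂|·ΔT = P·[1/(A₁E₁) + 1/(A₂E₂)].
|α₁ − α₂|·ΔT = 4×10⁻⁶ × 165 = 0.00066.
1/(A₁E₁) + 1/(A₂E₂) = 1/(2075×206×10³) + 1/(450×195×10³) = 1.374×10⁻⁸ N⁻¹.
P = 0.00066 / 1.374×10⁻⁸ = 48050 N = 48.05 kN.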